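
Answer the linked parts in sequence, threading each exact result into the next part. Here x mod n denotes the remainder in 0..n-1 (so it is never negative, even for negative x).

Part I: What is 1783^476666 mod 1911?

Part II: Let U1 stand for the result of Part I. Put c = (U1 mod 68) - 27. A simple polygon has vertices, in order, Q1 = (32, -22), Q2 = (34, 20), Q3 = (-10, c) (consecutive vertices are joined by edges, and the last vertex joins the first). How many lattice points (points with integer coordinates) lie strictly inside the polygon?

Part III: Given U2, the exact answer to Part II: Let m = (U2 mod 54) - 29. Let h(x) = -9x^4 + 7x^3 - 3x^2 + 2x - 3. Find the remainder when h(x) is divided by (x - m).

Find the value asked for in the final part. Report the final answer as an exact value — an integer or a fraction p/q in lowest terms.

Part I: squarings mod 1911: 1783^1=1783, 1783^2=1096, 1783^4=1108, 1783^8=802, 1783^16=1108, 1783^32=802, 1783^64=1108, 1783^128=802, 1783^256=1108, 1783^512=802, 1783^1024=1108, 1783^2048=802, 1783^4096=1108, 1783^8192=802, 1783^16384=1108, 1783^32768=802, 1783^65536=1108, 1783^131072=802, 1783^262144=1108; 1783^476666 = 1783^2 * 1783^8 * 1783^16 * 1783^32 * 1783^64 * 1783^128 * 1783^256 * 1783^1024 * 1783^16384 * 1783^65536 * 1783^131072 * 1783^262144 = 1096 (mod 1911); answer 1096
Part II: U1 = 1096; c = -19; cross terms: (32*20 - 34*-22)=1388, (34*-19 - -10*20)=-446, (-10*-22 - 32*-19)=828; twice the area = |1770| = 1770; area = 885; boundary points = 2 + 1 + 3 = 6; strictly interior points = area - boundary/2 + 1 = 883; answer 883
Part III: U2 = 883; m = -10; remainder = value at the root: -9*(-10)^4 + 7*(-10)^3 - 3*(-10)^2 + 2*(-10)^1 - 3 = (-90000) + (-7000) + (-300) + (-20) + (-3) = -97323; answer -97323

-97323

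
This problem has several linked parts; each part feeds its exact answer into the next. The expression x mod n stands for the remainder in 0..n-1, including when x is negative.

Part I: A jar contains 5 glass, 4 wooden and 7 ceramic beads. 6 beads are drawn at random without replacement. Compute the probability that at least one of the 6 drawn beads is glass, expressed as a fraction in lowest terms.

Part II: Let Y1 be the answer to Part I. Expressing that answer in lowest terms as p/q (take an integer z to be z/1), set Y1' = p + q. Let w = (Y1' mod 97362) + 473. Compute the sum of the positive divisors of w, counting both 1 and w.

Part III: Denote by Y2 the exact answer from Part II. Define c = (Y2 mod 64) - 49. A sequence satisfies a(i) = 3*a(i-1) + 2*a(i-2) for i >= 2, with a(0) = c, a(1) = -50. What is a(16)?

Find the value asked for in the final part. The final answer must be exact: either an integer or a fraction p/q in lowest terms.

-8219135908

Part I: total draws C(16,6) = 8008; complement C(11,6) = 462; favorable 8008 - 462 = 7546; P = 49/52; answer 49/52
Part II: Y1 = 49/52; threaded value p + q = 101; w = 574; 574 = 2 * 7 * 41; sigma = (1 + 2) * (1 + 7) * (1 + 41) = 3 * 8 * 42 = 1008; answer 1008
Part III: Y2 = 1008; c = -1; a(2) = 3*(-50) + 2*(-1) = -152; iterating: a(2)=-152, a(3)=-556, a(4)=-1972, a(5)=-7028, a(6)=-25028, a(7)=-89140, a(8)=-317476, a(9)=-1130708, a(10)=-4027076, a(11)=-14342644, a(12)=-51082084, a(13)=-181931540, a(14)=-647958788, a(15)=-2307739444, a(16)=-8219135908; answer -8219135908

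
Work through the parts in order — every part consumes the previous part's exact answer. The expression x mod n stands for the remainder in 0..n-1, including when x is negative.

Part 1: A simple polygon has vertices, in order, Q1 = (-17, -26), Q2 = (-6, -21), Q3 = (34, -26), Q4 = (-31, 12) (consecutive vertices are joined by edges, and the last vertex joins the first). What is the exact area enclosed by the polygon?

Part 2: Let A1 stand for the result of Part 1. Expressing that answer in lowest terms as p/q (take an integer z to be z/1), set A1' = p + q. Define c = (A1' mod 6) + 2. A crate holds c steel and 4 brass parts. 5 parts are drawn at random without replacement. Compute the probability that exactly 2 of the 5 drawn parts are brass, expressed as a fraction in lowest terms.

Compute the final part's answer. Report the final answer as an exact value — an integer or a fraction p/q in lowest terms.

Part 1: cross terms: (-17*-21 - -6*-26)=201, (-6*-26 - 34*-21)=870, (34*12 - -31*-26)=-398, (-31*-26 - -17*12)=1010; twice the area = |1683| = 1683; area = 1683/2; answer 1683/2
Part 2: A1 = 1683/2; threaded value p + q = 1685; c = 7; total draws C(11,5) = 462; favorable C(4,2)*C(7,3) = 210; P = 5/11; answer 5/11

5/11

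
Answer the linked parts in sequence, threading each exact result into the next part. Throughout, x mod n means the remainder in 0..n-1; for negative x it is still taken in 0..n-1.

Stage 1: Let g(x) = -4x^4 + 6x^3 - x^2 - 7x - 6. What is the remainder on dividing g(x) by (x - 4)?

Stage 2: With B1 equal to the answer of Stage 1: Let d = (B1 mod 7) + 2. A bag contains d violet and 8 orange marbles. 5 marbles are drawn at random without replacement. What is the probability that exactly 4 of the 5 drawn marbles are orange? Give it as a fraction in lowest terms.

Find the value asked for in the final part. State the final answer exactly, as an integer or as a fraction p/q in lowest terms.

350/1287

Stage 1: remainder = value at the root: -4*(4)^4 + 6*(4)^3 - 1*(4)^2 - 7*(4)^1 - 6 = (-1024) + (384) + (-16) + (-28) + (-6) = -690; answer -690
Stage 2: B1 = -690; d = 5; total draws C(13,5) = 1287; favorable C(8,4)*C(5,1) = 350; P = 350/1287; answer 350/1287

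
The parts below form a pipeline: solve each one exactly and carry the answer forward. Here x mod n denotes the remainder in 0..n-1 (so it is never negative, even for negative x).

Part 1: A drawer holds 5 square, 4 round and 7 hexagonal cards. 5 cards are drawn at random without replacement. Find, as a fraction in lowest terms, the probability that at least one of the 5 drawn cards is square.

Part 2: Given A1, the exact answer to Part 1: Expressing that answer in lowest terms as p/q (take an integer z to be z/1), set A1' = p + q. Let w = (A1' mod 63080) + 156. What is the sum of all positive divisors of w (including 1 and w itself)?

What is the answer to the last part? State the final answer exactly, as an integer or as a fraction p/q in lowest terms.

354

Part 1: total draws C(16,5) = 4368; complement C(11,5) = 462; favorable 4368 - 462 = 3906; P = 93/104; answer 93/104
Part 2: A1 = 93/104; threaded value p + q = 197; w = 353; 353 is prime, so its only divisors are 1 and 353; sigma = 1 + 353 = 354; answer 354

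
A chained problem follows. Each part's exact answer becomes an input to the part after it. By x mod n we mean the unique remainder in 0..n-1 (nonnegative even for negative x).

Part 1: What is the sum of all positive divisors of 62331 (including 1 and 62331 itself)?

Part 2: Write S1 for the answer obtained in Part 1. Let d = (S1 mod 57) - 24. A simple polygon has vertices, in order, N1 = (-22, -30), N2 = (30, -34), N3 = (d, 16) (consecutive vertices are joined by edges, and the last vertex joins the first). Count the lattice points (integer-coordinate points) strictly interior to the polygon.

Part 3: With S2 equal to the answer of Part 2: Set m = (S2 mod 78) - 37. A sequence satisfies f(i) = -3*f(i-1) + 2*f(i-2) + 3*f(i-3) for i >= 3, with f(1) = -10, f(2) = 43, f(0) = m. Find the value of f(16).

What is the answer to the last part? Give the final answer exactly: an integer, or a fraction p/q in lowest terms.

Part 1: 62331 = 3 * 79 * 263; sigma = (1 + 3) * (1 + 79) * (1 + 263) = 4 * 80 * 264 = 84480; answer 84480
Part 2: S1 = 84480; d = -18; cross terms: (-22*-34 - 30*-30)=1648, (30*16 - -18*-34)=-132, (-18*-30 - -22*16)=892; twice the area = |2408| = 2408; area = 1204; boundary points = 4 + 2 + 2 = 8; strictly interior points = area - boundary/2 + 1 = 1201; answer 1201
Part 3: S2 = 1201; m = -6; f(3) = -3*(43) + 2*(-10) + 3*(-6) = -167; iterating: f(3)=-167, f(4)=557, f(5)=-1876, f(6)=6241, f(7)=-20804, f(8)=69266, f(9)=-230683, f(10)=768169, f(11)=-2558075, f(12)=8518514, f(13)=-28367185, f(14)=94464358, f(15)=-314571902, f(16)=1047542867; answer 1047542867

1047542867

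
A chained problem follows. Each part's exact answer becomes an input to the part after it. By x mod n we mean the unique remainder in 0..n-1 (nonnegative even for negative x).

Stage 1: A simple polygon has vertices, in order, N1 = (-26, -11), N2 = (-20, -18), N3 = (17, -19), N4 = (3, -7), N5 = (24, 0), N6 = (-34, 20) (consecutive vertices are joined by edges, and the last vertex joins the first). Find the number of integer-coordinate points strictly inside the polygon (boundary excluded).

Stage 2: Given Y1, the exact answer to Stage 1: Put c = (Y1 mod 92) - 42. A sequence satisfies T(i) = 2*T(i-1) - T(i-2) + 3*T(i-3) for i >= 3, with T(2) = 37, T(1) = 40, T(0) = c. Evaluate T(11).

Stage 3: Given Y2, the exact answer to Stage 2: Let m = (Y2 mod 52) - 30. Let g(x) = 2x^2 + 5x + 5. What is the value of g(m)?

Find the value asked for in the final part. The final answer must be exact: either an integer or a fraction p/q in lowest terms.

Stage 1: cross terms: (-26*-18 - -20*-11)=248, (-20*-19 - 17*-18)=686, (17*-7 - 3*-19)=-62, (3*0 - 24*-7)=168, (24*20 - -34*0)=480, (-34*-11 - -26*20)=894; twice the area = |2414| = 2414; area = 1207; boundary points = 1 + 1 + 2 + 7 + 2 + 1 = 14; strictly interior points = area - boundary/2 + 1 = 1201; answer 1201
Stage 2: Y1 = 1201; c = -37; T(3) = 2*(37) - 1*(40) + 3*(-37) = -77; iterating: T(3)=-77, T(4)=-71, T(5)=46, T(6)=-68, T(7)=-395, T(8)=-584, T(9)=-977, T(10)=-2555, T(11)=-5885; answer -5885
Stage 3: Y2 = -5885; m = 13; 2*(13)^2 + 5*(13)^1 + 5 = (338) + (65) + (5) = 408; answer 408

408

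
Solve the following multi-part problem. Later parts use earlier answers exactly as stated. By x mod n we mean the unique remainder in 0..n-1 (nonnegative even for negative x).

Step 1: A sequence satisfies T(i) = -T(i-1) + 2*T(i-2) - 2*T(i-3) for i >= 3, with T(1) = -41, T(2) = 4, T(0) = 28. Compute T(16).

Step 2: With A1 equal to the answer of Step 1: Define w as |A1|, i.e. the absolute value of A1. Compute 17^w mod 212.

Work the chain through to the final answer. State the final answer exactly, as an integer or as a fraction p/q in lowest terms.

Step 1: T(3) = -1*(4) + 2*(-41) - 2*(28) = -142; iterating: T(3)=-142, T(4)=232, T(5)=-524, T(6)=1272, T(7)=-2784, T(8)=6376, T(9)=-14488, T(10)=32808, T(11)=-74536, T(12)=169128, T(13)=-383816, T(14)=871144, T(15)=-1977032, T(16)=4486952; answer 4486952
Step 2: A1 = 4486952; w = 4486952; squarings mod 212: 17^1=17, 17^2=77, 17^4=205, 17^8=49, 17^16=69, 17^32=97, 17^64=81, 17^128=201, 17^256=121, 17^512=13, 17^1024=169, 17^2048=153, 17^4096=89, 17^8192=77, 17^16384=205, 17^32768=49, 17^65536=69, 17^131072=97, 17^262144=81, 17^524288=201, 17^1048576=121, 17^2097152=13, 17^4194304=169; 17^4486952 = 17^8 * 17^32 * 17^256 * 17^512 * 17^1024 * 17^4096 * 17^8192 * 17^16384 * 17^262144 * 17^4194304 = 77 (mod 212); answer 77

77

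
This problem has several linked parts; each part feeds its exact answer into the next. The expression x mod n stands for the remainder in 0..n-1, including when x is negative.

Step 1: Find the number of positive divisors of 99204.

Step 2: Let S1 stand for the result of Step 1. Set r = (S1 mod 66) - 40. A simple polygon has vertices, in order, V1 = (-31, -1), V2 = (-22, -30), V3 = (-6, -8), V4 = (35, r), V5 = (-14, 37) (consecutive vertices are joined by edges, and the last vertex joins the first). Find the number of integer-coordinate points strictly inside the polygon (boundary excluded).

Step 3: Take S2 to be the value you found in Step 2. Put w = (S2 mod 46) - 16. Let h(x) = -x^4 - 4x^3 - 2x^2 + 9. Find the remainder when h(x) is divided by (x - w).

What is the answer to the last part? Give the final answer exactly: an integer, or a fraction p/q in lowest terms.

-6191

Step 1: 99204 = 2^2 * 3 * 7 * 1181; number of divisors = (2+1) * (1+1) * (1+1) * (1+1) = 24; answer 24
Step 2: S1 = 24; r = -16; cross terms: (-31*-30 - -22*-1)=908, (-22*-8 - -6*-30)=-4, (-6*-16 - 35*-8)=376, (35*37 - -14*-16)=1071, (-14*-1 - -31*37)=1161; twice the area = |3512| = 3512; area = 1756; boundary points = 1 + 2 + 1 + 1 + 1 = 6; strictly interior points = area - boundary/2 + 1 = 1754; answer 1754
Step 3: S2 = 1754; w = -10; remainder = value at the root: -1*(-10)^4 - 4*(-10)^3 - 2*(-10)^2 + 9 = (-10000) + (4000) + (-200) + (9) = -6191; answer -6191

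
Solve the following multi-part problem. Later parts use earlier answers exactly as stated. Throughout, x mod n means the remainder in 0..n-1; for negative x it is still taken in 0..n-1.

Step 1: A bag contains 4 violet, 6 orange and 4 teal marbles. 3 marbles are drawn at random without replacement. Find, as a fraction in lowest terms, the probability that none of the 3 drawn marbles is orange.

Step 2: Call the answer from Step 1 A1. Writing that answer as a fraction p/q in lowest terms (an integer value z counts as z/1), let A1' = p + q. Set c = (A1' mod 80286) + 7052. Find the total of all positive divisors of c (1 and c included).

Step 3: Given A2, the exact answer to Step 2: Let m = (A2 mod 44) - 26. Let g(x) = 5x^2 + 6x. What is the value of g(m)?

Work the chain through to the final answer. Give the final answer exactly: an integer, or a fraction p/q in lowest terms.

Step 1: total draws C(14,3) = 364; favorable C(8,3) = 56; P = 2/13; answer 2/13
Step 2: A1 = 2/13; threaded value p + q = 15; c = 7067; 7067 = 37 * 191; sigma = (1 + 37) * (1 + 191) = 38 * 192 = 7296; answer 7296
Step 3: A2 = 7296; m = 10; 5*(10)^2 + 6*(10)^1 = (500) + (60) = 560; answer 560

560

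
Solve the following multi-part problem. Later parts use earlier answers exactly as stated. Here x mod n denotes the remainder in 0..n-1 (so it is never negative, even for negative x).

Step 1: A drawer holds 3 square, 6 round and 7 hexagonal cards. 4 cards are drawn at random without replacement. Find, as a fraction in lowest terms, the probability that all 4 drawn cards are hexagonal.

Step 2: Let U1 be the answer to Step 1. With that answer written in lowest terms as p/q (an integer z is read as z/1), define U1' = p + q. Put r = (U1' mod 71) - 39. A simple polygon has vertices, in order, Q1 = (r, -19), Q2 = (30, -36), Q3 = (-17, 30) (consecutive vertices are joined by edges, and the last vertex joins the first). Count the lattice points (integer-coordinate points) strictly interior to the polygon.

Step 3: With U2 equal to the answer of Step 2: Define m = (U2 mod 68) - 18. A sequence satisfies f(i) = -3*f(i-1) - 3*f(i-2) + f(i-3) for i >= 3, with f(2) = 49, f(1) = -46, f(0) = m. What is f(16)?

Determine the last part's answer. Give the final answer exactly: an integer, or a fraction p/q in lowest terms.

Step 1: total draws C(16,4) = 1820; favorable C(7,4) = 35; P = 1/52; answer 1/52
Step 2: U1 = 1/52; threaded value p + q = 53; r = 14; cross terms: (14*-36 - 30*-19)=66, (30*30 - -17*-36)=288, (-17*-19 - 14*30)=-97; twice the area = |257| = 257; area = 257/2; boundary points = 1 + 1 + 1 = 3; strictly interior points = area - boundary/2 + 1 = 128; answer 128
Step 3: U2 = 128; m = 42; f(3) = -3*(49) - 3*(-46) + 1*(42) = 33; iterating: f(3)=33, f(4)=-292, f(5)=826, f(6)=-1569, f(7)=1937, f(8)=-278, f(9)=-6546, f(10)=22409, f(11)=-47867, f(12)=69828, f(13)=-43474, f(14)=-126929, f(15)=581037, f(16)=-1405798; answer -1405798

-1405798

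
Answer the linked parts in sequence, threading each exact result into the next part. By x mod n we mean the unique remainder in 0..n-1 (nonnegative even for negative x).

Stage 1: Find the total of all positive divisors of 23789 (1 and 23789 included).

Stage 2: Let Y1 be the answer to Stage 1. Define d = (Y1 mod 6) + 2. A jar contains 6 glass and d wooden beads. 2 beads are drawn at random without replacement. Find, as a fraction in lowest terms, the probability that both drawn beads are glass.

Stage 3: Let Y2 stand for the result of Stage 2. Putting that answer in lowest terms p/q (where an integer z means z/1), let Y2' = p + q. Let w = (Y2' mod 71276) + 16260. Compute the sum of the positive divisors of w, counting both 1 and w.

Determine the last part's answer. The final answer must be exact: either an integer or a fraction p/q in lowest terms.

Stage 1: 23789 is prime, so its only divisors are 1 and 23789; sigma = 1 + 23789 = 23790; answer 23790
Stage 2: Y1 = 23790; d = 2; total draws C(8,2) = 28; favorable C(6,2) = 15; P = 15/28; answer 15/28
Stage 3: Y2 = 15/28; threaded value p + q = 43; w = 16303; 16303 = 7 * 17 * 137; sigma = (1 + 7) * (1 + 17) * (1 + 137) = 8 * 18 * 138 = 19872; answer 19872

19872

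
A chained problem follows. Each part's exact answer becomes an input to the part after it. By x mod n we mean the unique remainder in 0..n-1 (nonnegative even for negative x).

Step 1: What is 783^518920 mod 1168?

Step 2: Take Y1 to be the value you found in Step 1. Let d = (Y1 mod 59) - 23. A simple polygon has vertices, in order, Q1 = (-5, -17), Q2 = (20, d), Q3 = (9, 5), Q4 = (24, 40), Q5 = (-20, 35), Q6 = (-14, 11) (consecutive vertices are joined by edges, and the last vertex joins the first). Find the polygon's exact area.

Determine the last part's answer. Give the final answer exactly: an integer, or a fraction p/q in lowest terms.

Step 1: squarings mod 1168: 783^1=783, 783^2=1057, 783^4=641, 783^8=913, 783^16=785, 783^32=689, 783^64=513, 783^128=369, 783^256=673, 783^512=913, 783^1024=785, 783^2048=689, 783^4096=513, 783^8192=369, 783^16384=673, 783^32768=913, 783^65536=785, 783^131072=689, 783^262144=513; 783^518920 = 783^8 * 783^256 * 783^512 * 783^2048 * 783^8192 * 783^16384 * 783^32768 * 783^65536 * 783^131072 * 783^262144 = 785 (mod 1168); answer 785
Step 2: Y1 = 785; d = -5; cross terms: (-5*-5 - 20*-17)=365, (20*5 - 9*-5)=145, (9*40 - 24*5)=240, (24*35 - -20*40)=1640, (-20*11 - -14*35)=270, (-14*-17 - -5*11)=293; twice the area = |2953| = 2953; area = 2953/2; answer 2953/2

2953/2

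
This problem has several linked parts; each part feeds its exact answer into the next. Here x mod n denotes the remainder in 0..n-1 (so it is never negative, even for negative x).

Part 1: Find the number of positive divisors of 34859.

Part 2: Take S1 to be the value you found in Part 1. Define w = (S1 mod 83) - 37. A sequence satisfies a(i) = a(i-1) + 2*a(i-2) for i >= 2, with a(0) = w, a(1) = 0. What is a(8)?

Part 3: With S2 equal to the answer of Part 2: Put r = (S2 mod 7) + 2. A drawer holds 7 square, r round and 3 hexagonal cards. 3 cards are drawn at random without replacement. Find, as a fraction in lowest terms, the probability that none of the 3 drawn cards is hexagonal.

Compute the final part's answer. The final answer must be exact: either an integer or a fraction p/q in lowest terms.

143/280

Part 1: 34859 = 11 * 3169; number of divisors = (1+1) * (1+1) = 4; answer 4
Part 2: S1 = 4; w = -33; a(2) = 1*(0) + 2*(-33) = -66; iterating: a(2)=-66, a(3)=-66, a(4)=-198, a(5)=-330, a(6)=-726, a(7)=-1386, a(8)=-2838; answer -2838
Part 3: S2 = -2838; r = 6; total draws C(16,3) = 560; favorable C(13,3) = 286; P = 143/280; answer 143/280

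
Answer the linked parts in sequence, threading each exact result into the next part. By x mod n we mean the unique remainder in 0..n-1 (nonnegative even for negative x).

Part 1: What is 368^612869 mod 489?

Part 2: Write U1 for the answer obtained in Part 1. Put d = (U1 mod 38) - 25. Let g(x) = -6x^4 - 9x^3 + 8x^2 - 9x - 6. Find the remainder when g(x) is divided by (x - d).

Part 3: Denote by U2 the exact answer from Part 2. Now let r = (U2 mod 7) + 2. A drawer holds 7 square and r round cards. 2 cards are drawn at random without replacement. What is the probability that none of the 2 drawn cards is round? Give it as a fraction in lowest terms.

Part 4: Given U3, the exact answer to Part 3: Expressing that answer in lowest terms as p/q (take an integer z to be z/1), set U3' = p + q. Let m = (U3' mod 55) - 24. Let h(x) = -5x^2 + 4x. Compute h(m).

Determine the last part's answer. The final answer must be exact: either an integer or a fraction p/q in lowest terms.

Part 1: squarings mod 489: 368^1=368, 368^2=460, 368^4=352, 368^8=187, 368^16=250, 368^32=397, 368^64=151, 368^128=307, 368^256=361, 368^512=247, 368^1024=373, 368^2048=253, 368^4096=439, 368^8192=55, 368^16384=91, 368^32768=457, 368^65536=46, 368^131072=160, 368^262144=172, 368^524288=244; 368^612869 = 368^1 * 368^4 * 368^512 * 368^2048 * 368^4096 * 368^16384 * 368^65536 * 368^524288 = 236 (mod 489); answer 236
Part 2: U1 = 236; d = -17; remainder = value at the root: -6*(-17)^4 - 9*(-17)^3 + 8*(-17)^2 - 9*(-17)^1 - 6 = (-501126) + (44217) + (2312) + (153) + (-6) = -454450; answer -454450
Part 3: U2 = -454450; r = 6; total draws C(13,2) = 78; favorable C(7,2) = 21; P = 7/26; answer 7/26
Part 4: U3 = 7/26; threaded value p + q = 33; m = 9; -5*(9)^2 + 4*(9)^1 = (-405) + (36) = -369; answer -369

-369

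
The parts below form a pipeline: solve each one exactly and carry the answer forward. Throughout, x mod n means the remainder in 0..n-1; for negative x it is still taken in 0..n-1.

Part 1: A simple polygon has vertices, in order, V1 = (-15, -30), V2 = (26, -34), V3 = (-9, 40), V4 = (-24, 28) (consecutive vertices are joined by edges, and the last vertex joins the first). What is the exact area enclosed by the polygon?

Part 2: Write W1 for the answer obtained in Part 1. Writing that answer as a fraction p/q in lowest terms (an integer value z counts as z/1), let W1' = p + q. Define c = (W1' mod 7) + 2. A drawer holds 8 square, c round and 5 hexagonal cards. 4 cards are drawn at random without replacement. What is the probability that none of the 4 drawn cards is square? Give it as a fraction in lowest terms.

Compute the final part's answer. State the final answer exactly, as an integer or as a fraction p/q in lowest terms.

33/323

Part 1: cross terms: (-15*-34 - 26*-30)=1290, (26*40 - -9*-34)=734, (-9*28 - -24*40)=708, (-24*-30 - -15*28)=1140; twice the area = |3872| = 3872; area = 1936; answer 1936
Part 2: W1 = 1936; threaded value p + q = 1937; c = 7; total draws C(20,4) = 4845; favorable C(12,4) = 495; P = 33/323; answer 33/323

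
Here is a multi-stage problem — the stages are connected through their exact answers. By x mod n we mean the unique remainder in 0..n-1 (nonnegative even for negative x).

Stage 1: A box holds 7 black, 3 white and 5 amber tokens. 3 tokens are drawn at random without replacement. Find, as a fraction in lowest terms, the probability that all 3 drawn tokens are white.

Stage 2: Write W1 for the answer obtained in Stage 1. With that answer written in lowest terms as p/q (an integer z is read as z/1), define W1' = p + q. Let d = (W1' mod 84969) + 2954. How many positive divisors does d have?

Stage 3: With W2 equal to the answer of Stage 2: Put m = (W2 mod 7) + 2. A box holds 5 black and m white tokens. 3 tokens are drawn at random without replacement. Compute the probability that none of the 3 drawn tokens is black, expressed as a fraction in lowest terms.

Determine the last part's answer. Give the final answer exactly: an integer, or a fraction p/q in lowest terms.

1/21

Stage 1: total draws C(15,3) = 455; favorable C(3,3) = 1; P = 1/455; answer 1/455
Stage 2: W1 = 1/455; threaded value p + q = 456; d = 3410; 3410 = 2 * 5 * 11 * 31; number of divisors = (1+1) * (1+1) * (1+1) * (1+1) = 16; answer 16
Stage 3: W2 = 16; m = 4; total draws C(9,3) = 84; favorable C(4,3) = 4; P = 1/21; answer 1/21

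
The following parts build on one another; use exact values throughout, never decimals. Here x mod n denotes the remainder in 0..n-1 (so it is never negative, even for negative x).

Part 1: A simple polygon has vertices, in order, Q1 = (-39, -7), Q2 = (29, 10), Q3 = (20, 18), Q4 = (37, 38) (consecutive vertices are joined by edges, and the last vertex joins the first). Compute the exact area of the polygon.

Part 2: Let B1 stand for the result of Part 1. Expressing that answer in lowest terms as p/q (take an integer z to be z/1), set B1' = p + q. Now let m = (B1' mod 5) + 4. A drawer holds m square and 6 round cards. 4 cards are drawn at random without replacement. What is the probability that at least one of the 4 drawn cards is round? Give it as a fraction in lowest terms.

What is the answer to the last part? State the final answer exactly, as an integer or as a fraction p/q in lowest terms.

Part 1: cross terms: (-39*10 - 29*-7)=-187, (29*18 - 20*10)=322, (20*38 - 37*18)=94, (37*-7 - -39*38)=1223; twice the area = |1452| = 1452; area = 726; answer 726
Part 2: B1 = 726; threaded value p + q = 727; m = 6; total draws C(12,4) = 495; complement C(6,4) = 15; favorable 495 - 15 = 480; P = 32/33; answer 32/33

32/33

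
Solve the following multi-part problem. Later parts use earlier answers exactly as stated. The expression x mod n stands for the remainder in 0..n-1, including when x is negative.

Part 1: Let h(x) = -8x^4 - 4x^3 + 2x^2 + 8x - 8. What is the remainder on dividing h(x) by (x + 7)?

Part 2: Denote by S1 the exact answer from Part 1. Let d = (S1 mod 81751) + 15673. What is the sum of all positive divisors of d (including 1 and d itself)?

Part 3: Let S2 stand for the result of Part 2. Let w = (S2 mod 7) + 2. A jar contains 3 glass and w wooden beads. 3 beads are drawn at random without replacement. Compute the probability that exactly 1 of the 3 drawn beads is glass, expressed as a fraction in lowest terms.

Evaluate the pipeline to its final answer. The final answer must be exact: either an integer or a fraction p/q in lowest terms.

3/10

Part 1: remainder = value at the root: -8*(-7)^4 - 4*(-7)^3 + 2*(-7)^2 + 8*(-7)^1 - 8 = (-19208) + (1372) + (98) + (-56) + (-8) = -17802; answer -17802
Part 2: S1 = -17802; d = 79622; 79622 = 2 * 41 * 971; sigma = (1 + 2) * (1 + 41) * (1 + 971) = 3 * 42 * 972 = 122472; answer 122472
Part 3: S2 = 122472; w = 2; total draws C(5,3) = 10; favorable C(3,1)*C(2,2) = 3; P = 3/10; answer 3/10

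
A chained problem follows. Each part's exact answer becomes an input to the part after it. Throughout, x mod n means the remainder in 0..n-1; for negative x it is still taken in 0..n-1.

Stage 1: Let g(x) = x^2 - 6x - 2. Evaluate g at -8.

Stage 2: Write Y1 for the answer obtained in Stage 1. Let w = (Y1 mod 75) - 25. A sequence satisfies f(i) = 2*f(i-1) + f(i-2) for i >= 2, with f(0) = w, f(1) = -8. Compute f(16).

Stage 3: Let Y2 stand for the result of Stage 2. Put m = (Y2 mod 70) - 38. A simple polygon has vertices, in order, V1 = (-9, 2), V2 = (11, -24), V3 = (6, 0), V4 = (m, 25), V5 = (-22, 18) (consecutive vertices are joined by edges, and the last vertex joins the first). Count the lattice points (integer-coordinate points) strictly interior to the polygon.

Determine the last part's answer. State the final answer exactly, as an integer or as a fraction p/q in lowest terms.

Stage 1: 1*(-8)^2 - 6*(-8)^1 - 2 = (64) + (48) + (-2) = 110; answer 110
Stage 2: Y1 = 110; w = 10; f(2) = 2*(-8) + 1*(10) = -6; iterating: f(2)=-6, f(3)=-20, f(4)=-46, f(5)=-112, f(6)=-270, f(7)=-652, f(8)=-1574, f(9)=-3800, f(10)=-9174, f(11)=-22148, f(12)=-53470, f(13)=-129088, f(14)=-311646, f(15)=-752380, f(16)=-1816406; answer -1816406
Stage 3: Y2 = -1816406; m = -14; cross terms: (-9*-24 - 11*2)=194, (11*0 - 6*-24)=144, (6*25 - -14*0)=150, (-14*18 - -22*25)=298, (-22*2 - -9*18)=118; twice the area = |904| = 904; area = 452; boundary points = 2 + 1 + 5 + 1 + 1 = 10; strictly interior points = area - boundary/2 + 1 = 448; answer 448

448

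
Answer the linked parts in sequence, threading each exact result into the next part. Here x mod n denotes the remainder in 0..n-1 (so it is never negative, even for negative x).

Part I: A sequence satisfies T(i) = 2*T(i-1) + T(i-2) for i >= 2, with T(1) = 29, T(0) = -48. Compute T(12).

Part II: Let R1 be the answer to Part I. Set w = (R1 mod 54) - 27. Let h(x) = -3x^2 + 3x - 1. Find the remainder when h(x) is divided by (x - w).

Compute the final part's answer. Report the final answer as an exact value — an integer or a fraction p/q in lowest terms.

Part I: T(2) = 2*(29) + 1*(-48) = 10; iterating: T(2)=10, T(3)=49, T(4)=108, T(5)=265, T(6)=638, T(7)=1541, T(8)=3720, T(9)=8981, T(10)=21682, T(11)=52345, T(12)=126372; answer 126372
Part II: R1 = 126372; w = -15; remainder = value at the root: -3*(-15)^2 + 3*(-15)^1 - 1 = (-675) + (-45) + (-1) = -721; answer -721

-721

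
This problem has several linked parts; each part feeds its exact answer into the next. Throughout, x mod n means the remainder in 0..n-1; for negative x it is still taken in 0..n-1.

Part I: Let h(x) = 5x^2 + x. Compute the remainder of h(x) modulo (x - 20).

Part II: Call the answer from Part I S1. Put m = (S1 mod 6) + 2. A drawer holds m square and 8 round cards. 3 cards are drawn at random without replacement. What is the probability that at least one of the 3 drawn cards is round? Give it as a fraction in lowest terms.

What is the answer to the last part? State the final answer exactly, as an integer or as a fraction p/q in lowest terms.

Part I: remainder = value at the root: 5*(20)^2 + 1*(20)^1 = (2000) + (20) = 2020; answer 2020
Part II: S1 = 2020; m = 6; total draws C(14,3) = 364; complement C(6,3) = 20; favorable 364 - 20 = 344; P = 86/91; answer 86/91

86/91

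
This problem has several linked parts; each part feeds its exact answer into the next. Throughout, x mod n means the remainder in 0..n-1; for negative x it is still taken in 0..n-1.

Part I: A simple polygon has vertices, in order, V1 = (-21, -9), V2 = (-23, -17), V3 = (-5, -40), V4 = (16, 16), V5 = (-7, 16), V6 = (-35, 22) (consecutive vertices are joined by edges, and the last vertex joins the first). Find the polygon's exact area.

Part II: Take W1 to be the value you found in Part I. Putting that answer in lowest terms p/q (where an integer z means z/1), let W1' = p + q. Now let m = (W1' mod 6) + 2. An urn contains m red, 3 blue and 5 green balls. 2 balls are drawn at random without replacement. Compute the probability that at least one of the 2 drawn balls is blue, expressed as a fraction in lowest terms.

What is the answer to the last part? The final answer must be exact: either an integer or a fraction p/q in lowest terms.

27/55

Part I: cross terms: (-21*-17 - -23*-9)=150, (-23*-40 - -5*-17)=835, (-5*16 - 16*-40)=560, (16*16 - -7*16)=368, (-7*22 - -35*16)=406, (-35*-9 - -21*22)=777; twice the area = |3096| = 3096; area = 1548; answer 1548
Part II: W1 = 1548; threaded value p + q = 1549; m = 3; total draws C(11,2) = 55; complement C(8,2) = 28; favorable 55 - 28 = 27; P = 27/55; answer 27/55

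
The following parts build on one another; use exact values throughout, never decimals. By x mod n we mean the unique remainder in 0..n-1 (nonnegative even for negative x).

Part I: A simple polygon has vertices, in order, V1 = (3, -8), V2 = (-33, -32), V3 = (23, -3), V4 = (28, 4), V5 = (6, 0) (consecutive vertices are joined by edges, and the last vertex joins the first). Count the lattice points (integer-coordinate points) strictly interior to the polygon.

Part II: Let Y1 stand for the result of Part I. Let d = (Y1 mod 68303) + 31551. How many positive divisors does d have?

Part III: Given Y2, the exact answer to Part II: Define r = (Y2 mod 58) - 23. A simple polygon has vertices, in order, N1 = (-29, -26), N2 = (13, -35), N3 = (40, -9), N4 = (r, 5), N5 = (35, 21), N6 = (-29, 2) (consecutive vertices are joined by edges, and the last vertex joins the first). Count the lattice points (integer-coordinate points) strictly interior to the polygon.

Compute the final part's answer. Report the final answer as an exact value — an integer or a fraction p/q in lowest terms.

1894

Part I: cross terms: (3*-32 - -33*-8)=-360, (-33*-3 - 23*-32)=835, (23*4 - 28*-3)=176, (28*0 - 6*4)=-24, (6*-8 - 3*0)=-48; twice the area = |579| = 579; area = 579/2; boundary points = 12 + 1 + 1 + 2 + 1 = 17; strictly interior points = area - boundary/2 + 1 = 282; answer 282
Part II: Y1 = 282; d = 31833; 31833 = 3^5 * 131; number of divisors = (5+1) * (1+1) = 12; answer 12
Part III: Y2 = 12; r = -11; cross terms: (-29*-35 - 13*-26)=1353, (13*-9 - 40*-35)=1283, (40*5 - -11*-9)=101, (-11*21 - 35*5)=-406, (35*2 - -29*21)=679, (-29*-26 - -29*2)=812; twice the area = |3822| = 3822; area = 1911; boundary points = 3 + 1 + 1 + 2 + 1 + 28 = 36; strictly interior points = area - boundary/2 + 1 = 1894; answer 1894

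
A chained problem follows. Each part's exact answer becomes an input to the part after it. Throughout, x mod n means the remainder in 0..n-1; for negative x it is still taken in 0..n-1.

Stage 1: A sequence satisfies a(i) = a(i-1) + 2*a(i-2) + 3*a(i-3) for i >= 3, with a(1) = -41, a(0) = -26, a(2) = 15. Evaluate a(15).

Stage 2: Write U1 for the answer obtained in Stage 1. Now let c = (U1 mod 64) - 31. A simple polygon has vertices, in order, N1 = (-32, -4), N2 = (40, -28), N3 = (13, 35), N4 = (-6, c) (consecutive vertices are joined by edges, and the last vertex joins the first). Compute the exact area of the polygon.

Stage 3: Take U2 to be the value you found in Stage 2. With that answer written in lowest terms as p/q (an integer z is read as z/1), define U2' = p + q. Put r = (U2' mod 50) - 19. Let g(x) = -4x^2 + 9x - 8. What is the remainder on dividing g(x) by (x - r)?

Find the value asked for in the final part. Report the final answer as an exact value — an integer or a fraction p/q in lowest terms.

-3111

Stage 1: a(3) = 1*(15) + 2*(-41) + 3*(-26) = -145; iterating: a(3)=-145, a(4)=-238, a(5)=-483, a(6)=-1394, a(7)=-3074, a(8)=-7311, a(9)=-17641, a(10)=-41485, a(11)=-98700, a(12)=-234593, a(13)=-556448, a(14)=-1321734, a(15)=-3138409; answer -3138409
Stage 2: U1 = -3138409; c = -8; cross terms: (-32*-28 - 40*-4)=1056, (40*35 - 13*-28)=1764, (13*-8 - -6*35)=106, (-6*-4 - -32*-8)=-232; twice the area = |2694| = 2694; area = 1347; answer 1347
Stage 3: U2 = 1347; threaded value p + q = 1348; r = 29; remainder = value at the root: -4*(29)^2 + 9*(29)^1 - 8 = (-3364) + (261) + (-8) = -3111; answer -3111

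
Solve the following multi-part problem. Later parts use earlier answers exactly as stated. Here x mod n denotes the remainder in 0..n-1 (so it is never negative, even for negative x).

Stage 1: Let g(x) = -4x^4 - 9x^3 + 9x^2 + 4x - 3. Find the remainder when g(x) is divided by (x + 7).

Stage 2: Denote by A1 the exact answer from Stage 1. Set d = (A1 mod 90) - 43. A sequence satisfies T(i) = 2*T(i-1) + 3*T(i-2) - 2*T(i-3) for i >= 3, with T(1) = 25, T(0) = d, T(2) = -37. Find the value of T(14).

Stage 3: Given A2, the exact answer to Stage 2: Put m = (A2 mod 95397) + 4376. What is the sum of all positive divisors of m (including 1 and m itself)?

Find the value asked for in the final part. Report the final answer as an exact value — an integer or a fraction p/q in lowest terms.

Stage 1: remainder = value at the root: -4*(-7)^4 - 9*(-7)^3 + 9*(-7)^2 + 4*(-7)^1 - 3 = (-9604) + (3087) + (441) + (-28) + (-3) = -6107; answer -6107
Stage 2: A1 = -6107; d = -30; T(3) = 2*(-37) + 3*(25) - 2*(-30) = 61; iterating: T(3)=61, T(4)=-39, T(5)=179, T(6)=119, T(7)=853, T(8)=1705, T(9)=5731, T(10)=14871, T(11)=43525, T(12)=120201, T(13)=341235, T(14)=956023; answer 956023
Stage 3: A2 = 956023; m = 6429; 6429 = 3 * 2143; sigma = (1 + 3) * (1 + 2143) = 4 * 2144 = 8576; answer 8576

8576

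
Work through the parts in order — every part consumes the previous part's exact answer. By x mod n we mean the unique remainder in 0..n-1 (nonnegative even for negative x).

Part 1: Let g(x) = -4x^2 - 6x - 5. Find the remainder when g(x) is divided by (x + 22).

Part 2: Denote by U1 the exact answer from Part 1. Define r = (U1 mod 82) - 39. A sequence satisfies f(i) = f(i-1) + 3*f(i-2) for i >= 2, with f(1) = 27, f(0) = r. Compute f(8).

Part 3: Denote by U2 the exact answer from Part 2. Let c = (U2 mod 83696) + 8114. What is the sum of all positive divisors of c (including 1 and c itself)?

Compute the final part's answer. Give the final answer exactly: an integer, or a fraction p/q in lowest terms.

Part 1: remainder = value at the root: -4*(-22)^2 - 6*(-22)^1 - 5 = (-1936) + (132) + (-5) = -1809; answer -1809
Part 2: U1 = -1809; r = 38; f(2) = 1*(27) + 3*(38) = 141; iterating: f(2)=141, f(3)=222, f(4)=645, f(5)=1311, f(6)=3246, f(7)=7179, f(8)=16917; answer 16917
Part 3: U2 = 16917; c = 25031; 25031 is prime, so its only divisors are 1 and 25031; sigma = 1 + 25031 = 25032; answer 25032

25032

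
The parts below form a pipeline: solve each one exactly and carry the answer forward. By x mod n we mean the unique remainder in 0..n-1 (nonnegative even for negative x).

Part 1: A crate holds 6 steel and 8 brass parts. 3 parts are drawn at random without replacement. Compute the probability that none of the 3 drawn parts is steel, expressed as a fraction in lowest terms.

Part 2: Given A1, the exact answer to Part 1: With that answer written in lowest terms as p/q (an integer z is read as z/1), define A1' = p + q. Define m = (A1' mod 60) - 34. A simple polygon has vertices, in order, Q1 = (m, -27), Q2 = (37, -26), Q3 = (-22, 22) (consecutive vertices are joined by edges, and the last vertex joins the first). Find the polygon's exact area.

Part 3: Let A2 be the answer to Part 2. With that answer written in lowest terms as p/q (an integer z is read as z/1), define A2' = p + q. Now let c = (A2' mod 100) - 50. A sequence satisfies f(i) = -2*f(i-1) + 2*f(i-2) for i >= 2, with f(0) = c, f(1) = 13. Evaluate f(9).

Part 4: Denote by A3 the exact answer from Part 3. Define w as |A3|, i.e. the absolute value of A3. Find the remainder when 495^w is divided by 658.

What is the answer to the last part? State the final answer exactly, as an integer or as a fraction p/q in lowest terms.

Part 1: total draws C(14,3) = 364; favorable C(8,3) = 56; P = 2/13; answer 2/13
Part 2: A1 = 2/13; threaded value p + q = 15; m = -19; cross terms: (-19*-26 - 37*-27)=1493, (37*22 - -22*-26)=242, (-22*-27 - -19*22)=1012; twice the area = |2747| = 2747; area = 2747/2; answer 2747/2
Part 3: A2 = 2747/2; threaded value p + q = 2749; c = -1; f(2) = -2*(13) + 2*(-1) = -28; iterating: f(2)=-28, f(3)=82, f(4)=-220, f(5)=604, f(6)=-1648, f(7)=4504, f(8)=-12304, f(9)=33616; answer 33616
Part 4: A3 = 33616; w = 33616; squarings mod 658: 495^1=495, 495^2=249, 495^4=149, 495^8=487, 495^16=289, 495^32=613, 495^64=51, 495^128=627, 495^256=303, 495^512=347, 495^1024=653, 495^2048=25, 495^4096=625, 495^8192=431, 495^16384=205, 495^32768=571; 495^33616 = 495^16 * 495^64 * 495^256 * 495^512 * 495^32768 = 345 (mod 658); answer 345

345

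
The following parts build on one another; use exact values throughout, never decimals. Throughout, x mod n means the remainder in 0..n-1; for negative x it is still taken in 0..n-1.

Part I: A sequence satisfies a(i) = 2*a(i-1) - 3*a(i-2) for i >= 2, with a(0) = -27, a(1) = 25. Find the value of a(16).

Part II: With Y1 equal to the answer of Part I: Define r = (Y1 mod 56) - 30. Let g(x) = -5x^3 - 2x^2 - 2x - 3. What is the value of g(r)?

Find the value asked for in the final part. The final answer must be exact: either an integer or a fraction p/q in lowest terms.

-1830

Part I: a(2) = 2*(25) - 3*(-27) = 131; iterating: a(2)=131, a(3)=187, a(4)=-19, a(5)=-599, a(6)=-1141, a(7)=-485, a(8)=2453, a(9)=6361, a(10)=5363, a(11)=-8357, a(12)=-32803, a(13)=-40535, a(14)=17339, a(15)=156283, a(16)=260549; answer 260549
Part II: Y1 = 260549; r = 7; -5*(7)^3 - 2*(7)^2 - 2*(7)^1 - 3 = (-1715) + (-98) + (-14) + (-3) = -1830; answer -1830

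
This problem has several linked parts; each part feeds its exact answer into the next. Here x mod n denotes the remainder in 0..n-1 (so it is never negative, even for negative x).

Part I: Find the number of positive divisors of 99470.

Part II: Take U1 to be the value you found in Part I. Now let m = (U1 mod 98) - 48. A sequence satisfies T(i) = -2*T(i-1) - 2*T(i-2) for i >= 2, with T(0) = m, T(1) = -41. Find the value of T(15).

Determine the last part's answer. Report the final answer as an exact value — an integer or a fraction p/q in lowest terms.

9344

Part I: 99470 = 2 * 5 * 7^3 * 29; number of divisors = (1+1) * (1+1) * (3+1) * (1+1) = 32; answer 32
Part II: U1 = 32; m = -16; T(2) = -2*(-41) - 2*(-16) = 114; iterating: T(2)=114, T(3)=-146, T(4)=64, T(5)=164, T(6)=-456, T(7)=584, T(8)=-256, T(9)=-656, T(10)=1824, T(11)=-2336, T(12)=1024, T(13)=2624, T(14)=-7296, T(15)=9344; answer 9344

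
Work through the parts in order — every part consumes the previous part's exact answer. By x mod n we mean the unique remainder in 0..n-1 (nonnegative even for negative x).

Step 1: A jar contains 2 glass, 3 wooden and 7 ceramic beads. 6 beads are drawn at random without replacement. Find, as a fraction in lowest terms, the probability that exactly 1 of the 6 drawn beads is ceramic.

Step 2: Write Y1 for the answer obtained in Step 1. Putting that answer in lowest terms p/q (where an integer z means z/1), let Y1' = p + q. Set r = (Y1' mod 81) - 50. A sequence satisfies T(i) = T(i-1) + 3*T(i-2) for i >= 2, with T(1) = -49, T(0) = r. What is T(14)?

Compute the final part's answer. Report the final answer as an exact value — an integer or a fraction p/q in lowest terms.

Step 1: total draws C(12,6) = 924; favorable C(7,1)*C(5,5) = 7; P = 1/132; answer 1/132
Step 2: Y1 = 1/132; threaded value p + q = 133; r = 2; T(2) = 1*(-49) + 3*(2) = -43; iterating: T(2)=-43, T(3)=-190, T(4)=-319, T(5)=-889, T(6)=-1846, T(7)=-4513, T(8)=-10051, T(9)=-23590, T(10)=-53743, T(11)=-124513, T(12)=-285742, T(13)=-659281, T(14)=-1516507; answer -1516507

-1516507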